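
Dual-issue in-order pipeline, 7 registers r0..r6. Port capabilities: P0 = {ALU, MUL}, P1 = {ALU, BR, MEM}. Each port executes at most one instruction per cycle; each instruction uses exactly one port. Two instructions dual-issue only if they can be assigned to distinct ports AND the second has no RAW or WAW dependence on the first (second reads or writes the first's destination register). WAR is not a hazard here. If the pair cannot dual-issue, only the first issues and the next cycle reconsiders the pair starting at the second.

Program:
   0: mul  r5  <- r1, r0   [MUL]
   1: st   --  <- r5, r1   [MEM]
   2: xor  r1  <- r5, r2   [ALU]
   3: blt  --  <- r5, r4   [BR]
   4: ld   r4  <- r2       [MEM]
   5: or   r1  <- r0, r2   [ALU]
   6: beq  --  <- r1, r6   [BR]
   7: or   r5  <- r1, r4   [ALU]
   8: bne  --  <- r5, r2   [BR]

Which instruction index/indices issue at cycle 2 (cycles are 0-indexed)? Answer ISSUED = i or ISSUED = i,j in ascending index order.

c0: i0 mul.MUL  RAW r5
c1: i1&i2 st.MEM+xor.ALU  pair
c2: i3 blt.BR  no-port BR/MEM
c3: i4&i5 ld.MEM+or.ALU  pair
c4: i6&i7 beq.BR+or.ALU  pair
c5: i8 bne.BR  tail

ISSUED = 3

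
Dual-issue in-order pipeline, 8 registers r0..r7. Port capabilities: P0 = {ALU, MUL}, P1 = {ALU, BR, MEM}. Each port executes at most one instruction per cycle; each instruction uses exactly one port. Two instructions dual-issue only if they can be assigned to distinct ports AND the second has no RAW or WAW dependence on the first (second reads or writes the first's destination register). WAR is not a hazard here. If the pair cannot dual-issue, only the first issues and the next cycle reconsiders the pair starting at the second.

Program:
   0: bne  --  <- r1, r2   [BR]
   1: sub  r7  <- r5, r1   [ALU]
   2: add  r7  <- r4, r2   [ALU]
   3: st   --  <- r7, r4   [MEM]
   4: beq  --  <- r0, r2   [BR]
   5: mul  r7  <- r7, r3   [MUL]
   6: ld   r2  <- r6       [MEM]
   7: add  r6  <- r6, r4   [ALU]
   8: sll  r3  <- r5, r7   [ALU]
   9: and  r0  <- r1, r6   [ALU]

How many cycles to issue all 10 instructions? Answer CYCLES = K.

CYCLES = 6

t=0 i0&i1:bne sub ; dual
t=1 i2:add ; RAW r7
t=2 i3:st ; no-port MEM/BR
t=3 i4&i5:beq mul ; dual
t=4 i6&i7:ld add ; dual
t=5 i8&i9:sll and ; dual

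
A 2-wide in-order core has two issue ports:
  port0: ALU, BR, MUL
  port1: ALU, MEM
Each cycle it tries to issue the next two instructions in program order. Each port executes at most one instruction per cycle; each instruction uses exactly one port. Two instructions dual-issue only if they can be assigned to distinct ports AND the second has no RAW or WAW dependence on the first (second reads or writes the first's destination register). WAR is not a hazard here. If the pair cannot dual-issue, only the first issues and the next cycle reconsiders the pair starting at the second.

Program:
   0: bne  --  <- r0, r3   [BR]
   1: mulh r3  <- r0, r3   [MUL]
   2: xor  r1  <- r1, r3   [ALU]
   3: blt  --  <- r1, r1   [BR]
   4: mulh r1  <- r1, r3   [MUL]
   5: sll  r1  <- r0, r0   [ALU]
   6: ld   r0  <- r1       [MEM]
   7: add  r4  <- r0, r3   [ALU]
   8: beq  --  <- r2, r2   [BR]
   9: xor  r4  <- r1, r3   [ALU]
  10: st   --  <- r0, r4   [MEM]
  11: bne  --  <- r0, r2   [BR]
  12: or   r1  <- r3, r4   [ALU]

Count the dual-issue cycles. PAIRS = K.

[0] i0  bne  -- no-port BR/MUL
[1] i1  mulh  -- RAW r3
[2] i2  xor  -- RAW r1
[3] i3  blt  -- no-port BR/MUL
[4] i4  mulh  -- WAW r1
[5] i5  sll  -- RAW r1
[6] i6  ld  -- RAW r0
[7] i7+i8  add beq  -- 2-wide
[8] i9  xor  -- RAW r4
[9] i10+i11  st bne  -- 2-wide
[10] i12  or  -- tail

PAIRS = 2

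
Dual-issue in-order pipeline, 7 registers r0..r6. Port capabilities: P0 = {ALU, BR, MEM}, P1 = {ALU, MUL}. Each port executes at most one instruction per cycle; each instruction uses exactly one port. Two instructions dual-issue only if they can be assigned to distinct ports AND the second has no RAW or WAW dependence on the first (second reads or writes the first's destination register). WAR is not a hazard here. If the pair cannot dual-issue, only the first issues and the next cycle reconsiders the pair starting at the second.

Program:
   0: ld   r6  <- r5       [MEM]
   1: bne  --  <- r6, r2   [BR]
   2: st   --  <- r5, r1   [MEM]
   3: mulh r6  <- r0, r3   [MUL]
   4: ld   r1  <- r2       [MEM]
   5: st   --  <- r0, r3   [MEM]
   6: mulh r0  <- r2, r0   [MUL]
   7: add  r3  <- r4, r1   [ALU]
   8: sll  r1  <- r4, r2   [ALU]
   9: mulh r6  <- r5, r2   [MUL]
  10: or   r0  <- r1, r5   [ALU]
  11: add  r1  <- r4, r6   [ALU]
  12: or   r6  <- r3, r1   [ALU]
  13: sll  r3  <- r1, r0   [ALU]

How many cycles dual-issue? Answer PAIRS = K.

PAIRS = 5

0. ld @i0  | no-port MEM/BR
1. bne @i1  | no-port BR/MEM
2. st+mulh @i2&i3  | dual
3. ld @i4  | no-port MEM/MEM
4. st+mulh @i5&i6  | dual
5. add+sll @i7&i8  | dual
6. mulh+or @i9&i10  | dual
7. add @i11  | RAW r1
8. or+sll @i12&i13  | dual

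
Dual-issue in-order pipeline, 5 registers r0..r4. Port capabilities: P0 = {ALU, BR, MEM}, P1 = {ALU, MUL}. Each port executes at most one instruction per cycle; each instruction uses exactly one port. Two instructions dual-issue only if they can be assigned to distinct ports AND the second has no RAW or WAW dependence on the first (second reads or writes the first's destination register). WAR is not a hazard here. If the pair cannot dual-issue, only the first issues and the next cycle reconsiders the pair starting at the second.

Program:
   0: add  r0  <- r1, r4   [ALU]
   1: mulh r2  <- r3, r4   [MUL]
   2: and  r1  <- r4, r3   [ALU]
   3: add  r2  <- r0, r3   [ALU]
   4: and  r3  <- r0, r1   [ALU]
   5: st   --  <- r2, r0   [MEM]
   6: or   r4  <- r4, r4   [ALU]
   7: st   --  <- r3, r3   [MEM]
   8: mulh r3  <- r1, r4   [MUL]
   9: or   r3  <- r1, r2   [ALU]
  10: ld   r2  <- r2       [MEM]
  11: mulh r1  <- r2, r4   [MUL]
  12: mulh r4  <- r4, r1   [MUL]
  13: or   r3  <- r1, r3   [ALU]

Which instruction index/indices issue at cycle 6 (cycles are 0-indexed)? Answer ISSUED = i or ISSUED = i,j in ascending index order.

t=0 i0&i1:add;mulh ; dual
t=1 i2&i3:and;add ; dual
t=2 i4&i5:and;st ; dual
t=3 i6&i7:or;st ; dual
t=4 i8:mulh ; WAW r3
t=5 i9&i10:or;ld ; dual
t=6 i11:mulh ; no-port MUL/MUL
t=7 i12&i13:mulh;or ; dual

ISSUED = 11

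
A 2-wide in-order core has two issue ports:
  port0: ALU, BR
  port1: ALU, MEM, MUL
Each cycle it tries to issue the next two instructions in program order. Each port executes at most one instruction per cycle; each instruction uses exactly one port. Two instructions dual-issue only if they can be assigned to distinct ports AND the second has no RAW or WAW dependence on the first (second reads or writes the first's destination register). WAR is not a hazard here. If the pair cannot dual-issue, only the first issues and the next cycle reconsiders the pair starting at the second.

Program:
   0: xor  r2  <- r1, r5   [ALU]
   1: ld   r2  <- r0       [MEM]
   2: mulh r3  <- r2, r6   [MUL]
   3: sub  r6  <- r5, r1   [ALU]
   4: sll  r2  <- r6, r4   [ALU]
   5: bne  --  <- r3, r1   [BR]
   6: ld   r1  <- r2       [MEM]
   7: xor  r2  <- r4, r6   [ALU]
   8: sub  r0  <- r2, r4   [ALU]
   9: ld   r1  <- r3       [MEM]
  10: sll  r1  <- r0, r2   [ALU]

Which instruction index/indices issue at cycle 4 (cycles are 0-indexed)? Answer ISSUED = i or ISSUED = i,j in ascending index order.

ISSUED = 6,7

t=0 i0:xor.ALU ; WAW r2
t=1 i1:ld.MEM ; no-port MEM/MUL
t=2 i2&i3:mulh.MUL;sub.ALU ; 2-wide
t=3 i4&i5:sll.ALU;bne.BR ; 2-wide
t=4 i6&i7:ld.MEM;xor.ALU ; 2-wide
t=5 i8&i9:sub.ALU;ld.MEM ; 2-wide
t=6 i10:sll.ALU ; tail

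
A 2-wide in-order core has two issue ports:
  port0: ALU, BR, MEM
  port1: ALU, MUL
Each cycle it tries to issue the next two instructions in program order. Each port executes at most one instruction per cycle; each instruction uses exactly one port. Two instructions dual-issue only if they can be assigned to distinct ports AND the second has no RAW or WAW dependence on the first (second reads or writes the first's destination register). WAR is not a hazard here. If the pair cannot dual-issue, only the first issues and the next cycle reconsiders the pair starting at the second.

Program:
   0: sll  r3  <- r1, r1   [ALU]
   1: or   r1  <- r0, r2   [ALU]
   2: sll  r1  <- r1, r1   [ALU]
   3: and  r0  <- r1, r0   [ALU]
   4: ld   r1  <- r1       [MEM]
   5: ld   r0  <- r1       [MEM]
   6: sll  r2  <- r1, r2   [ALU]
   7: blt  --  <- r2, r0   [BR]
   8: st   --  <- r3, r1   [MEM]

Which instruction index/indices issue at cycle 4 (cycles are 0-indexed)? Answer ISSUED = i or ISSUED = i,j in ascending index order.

ISSUED = 7

#0 head=0: sll/or i0/i1 dual
#1 head=2: sll i2 RAW r1
#2 head=3: and/ld i3/i4 dual
#3 head=5: ld/sll i5/i6 dual
#4 head=7: blt i7 no-port BR/MEM
#5 head=8: st i8 tail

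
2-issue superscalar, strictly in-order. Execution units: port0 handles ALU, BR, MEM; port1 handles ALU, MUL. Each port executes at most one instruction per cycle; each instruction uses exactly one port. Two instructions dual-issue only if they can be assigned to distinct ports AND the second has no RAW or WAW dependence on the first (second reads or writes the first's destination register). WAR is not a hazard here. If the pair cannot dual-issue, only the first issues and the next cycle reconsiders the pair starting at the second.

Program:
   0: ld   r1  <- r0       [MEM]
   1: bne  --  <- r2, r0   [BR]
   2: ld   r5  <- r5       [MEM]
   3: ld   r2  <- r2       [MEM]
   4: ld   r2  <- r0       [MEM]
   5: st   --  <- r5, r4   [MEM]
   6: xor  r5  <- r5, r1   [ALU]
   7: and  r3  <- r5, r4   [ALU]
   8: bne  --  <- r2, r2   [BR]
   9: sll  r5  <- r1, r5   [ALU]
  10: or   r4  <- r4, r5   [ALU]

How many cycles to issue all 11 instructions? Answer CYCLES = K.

0. ld @i0  | no-port MEM/BR
1. bne @i1  | no-port BR/MEM
2. ld @i2  | no-port MEM/MEM
3. ld @i3  | no-port MEM/MEM
4. ld @i4  | no-port MEM/MEM
5. st;xor @i5+i6  | dual
6. and;bne @i7+i8  | dual
7. sll @i9  | RAW r5
8. or @i10  | tail

CYCLES = 9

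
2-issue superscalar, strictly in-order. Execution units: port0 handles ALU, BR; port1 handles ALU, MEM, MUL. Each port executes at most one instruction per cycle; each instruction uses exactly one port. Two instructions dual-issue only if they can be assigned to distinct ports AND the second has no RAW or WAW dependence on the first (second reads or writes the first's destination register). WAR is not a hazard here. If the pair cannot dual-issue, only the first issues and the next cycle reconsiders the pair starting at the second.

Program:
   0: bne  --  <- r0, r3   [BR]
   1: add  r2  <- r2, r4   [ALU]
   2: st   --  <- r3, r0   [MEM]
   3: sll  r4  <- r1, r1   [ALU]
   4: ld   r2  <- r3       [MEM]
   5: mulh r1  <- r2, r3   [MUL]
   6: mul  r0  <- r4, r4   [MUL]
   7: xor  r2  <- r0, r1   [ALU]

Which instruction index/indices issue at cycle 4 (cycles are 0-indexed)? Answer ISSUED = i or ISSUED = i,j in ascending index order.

c0: i0+i1 bne.BR add.ALU  2-wide
c1: i2+i3 st.MEM sll.ALU  2-wide
c2: i4 ld.MEM  no-port MEM/MUL
c3: i5 mulh.MUL  no-port MUL/MUL
c4: i6 mul.MUL  RAW r0
c5: i7 xor.ALU  tail

ISSUED = 6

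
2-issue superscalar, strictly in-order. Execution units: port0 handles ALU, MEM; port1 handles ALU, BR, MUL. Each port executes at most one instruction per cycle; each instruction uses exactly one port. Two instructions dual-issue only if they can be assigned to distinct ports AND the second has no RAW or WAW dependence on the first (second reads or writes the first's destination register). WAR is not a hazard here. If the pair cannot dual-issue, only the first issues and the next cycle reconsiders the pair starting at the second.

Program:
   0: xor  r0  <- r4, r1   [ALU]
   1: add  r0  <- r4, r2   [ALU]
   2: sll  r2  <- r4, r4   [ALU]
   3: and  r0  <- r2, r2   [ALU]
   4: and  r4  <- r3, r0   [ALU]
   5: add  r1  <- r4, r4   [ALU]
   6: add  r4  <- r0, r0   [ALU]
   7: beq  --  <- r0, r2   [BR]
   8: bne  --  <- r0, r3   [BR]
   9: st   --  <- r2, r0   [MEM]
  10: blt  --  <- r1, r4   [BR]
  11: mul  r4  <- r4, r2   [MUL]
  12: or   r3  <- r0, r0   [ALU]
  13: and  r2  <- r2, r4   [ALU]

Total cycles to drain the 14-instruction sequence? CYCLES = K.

CYCLES = 10

[0] i0  xor.ALU  -- WAW r0
[1] i1/i2  add.ALU+sll.ALU  -- pair
[2] i3  and.ALU  -- RAW r0
[3] i4  and.ALU  -- RAW r4
[4] i5/i6  add.ALU+add.ALU  -- pair
[5] i7  beq.BR  -- no-port BR/BR
[6] i8/i9  bne.BR+st.MEM  -- pair
[7] i10  blt.BR  -- no-port BR/MUL
[8] i11/i12  mul.MUL+or.ALU  -- pair
[9] i13  and.ALU  -- tail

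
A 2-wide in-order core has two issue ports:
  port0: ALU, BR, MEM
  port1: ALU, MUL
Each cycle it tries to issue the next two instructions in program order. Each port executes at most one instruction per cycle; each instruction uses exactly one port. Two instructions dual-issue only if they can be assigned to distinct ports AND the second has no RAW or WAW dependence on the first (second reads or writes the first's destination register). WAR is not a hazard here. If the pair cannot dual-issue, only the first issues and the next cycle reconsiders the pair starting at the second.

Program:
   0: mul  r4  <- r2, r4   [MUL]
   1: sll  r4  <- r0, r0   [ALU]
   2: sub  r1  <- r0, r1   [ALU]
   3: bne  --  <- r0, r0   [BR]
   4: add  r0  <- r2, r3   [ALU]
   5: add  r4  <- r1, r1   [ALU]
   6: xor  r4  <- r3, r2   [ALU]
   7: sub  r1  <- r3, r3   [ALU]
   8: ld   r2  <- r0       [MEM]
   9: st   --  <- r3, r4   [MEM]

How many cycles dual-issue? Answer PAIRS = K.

0. mul @i0  | WAW r4
1. sll;sub @i1&i2  | dual
2. bne;add @i3&i4  | dual
3. add @i5  | WAW r4
4. xor;sub @i6&i7  | dual
5. ld @i8  | no-port MEM/MEM
6. st @i9  | tail

PAIRS = 3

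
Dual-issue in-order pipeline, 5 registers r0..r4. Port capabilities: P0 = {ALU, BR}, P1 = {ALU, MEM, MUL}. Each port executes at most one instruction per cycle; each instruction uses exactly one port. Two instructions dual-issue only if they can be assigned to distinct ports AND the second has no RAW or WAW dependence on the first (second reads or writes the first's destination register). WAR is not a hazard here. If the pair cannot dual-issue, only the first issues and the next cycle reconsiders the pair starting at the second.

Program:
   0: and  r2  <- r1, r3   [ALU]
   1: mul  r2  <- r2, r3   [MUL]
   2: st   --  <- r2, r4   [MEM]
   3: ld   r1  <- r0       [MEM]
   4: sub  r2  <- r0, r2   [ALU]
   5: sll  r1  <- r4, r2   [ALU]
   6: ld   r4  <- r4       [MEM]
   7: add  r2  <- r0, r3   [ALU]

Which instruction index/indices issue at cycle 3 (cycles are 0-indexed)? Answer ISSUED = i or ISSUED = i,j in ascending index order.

ISSUED = 3,4

#0 head=0: and i0 RAW+WAW r2
#1 head=1: mul i1 no-port MUL/MEM
#2 head=2: st i2 no-port MEM/MEM
#3 head=3: ld sub i3+i4 2-wide
#4 head=5: sll ld i5+i6 2-wide
#5 head=7: add i7 tail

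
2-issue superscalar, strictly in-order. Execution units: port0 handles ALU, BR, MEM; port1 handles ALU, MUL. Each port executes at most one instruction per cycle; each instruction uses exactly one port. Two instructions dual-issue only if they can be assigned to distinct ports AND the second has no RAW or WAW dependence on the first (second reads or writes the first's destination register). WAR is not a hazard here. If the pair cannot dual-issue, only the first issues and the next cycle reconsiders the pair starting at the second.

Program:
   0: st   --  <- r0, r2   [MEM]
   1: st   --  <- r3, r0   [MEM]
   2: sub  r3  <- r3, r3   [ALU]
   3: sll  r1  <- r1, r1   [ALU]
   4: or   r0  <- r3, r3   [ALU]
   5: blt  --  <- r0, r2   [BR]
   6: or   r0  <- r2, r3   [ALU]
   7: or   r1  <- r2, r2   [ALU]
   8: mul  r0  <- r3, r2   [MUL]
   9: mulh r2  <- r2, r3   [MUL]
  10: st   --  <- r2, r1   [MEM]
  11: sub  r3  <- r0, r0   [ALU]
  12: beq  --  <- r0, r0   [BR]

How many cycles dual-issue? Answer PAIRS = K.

PAIRS = 5

  cy0 -> i0 (st) no-port MEM/MEM
  cy1 -> i1&i2 (st+sub) dual
  cy2 -> i3&i4 (sll+or) dual
  cy3 -> i5&i6 (blt+or) dual
  cy4 -> i7&i8 (or+mul) dual
  cy5 -> i9 (mulh) RAW r2
  cy6 -> i10&i11 (st+sub) dual
  cy7 -> i12 (beq) tail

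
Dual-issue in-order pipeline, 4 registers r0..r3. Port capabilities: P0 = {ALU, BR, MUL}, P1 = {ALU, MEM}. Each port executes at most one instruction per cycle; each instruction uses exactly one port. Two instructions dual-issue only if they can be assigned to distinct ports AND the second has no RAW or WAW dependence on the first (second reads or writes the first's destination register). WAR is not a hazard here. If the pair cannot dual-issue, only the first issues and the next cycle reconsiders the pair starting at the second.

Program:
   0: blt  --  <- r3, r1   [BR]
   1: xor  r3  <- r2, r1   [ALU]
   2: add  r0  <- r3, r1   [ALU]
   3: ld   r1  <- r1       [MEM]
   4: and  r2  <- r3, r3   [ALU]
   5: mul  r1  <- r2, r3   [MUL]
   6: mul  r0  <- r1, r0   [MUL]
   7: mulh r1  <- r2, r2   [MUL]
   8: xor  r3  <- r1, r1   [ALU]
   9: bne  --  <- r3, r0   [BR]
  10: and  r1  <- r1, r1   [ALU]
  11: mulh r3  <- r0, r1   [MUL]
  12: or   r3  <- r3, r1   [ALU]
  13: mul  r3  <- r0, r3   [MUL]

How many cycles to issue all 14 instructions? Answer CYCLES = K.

CYCLES = 11

c0: i0,i1 blt.BR xor.ALU  2-wide
c1: i2,i3 add.ALU ld.MEM  2-wide
c2: i4 and.ALU  RAW r2
c3: i5 mul.MUL  no-port MUL/MUL
c4: i6 mul.MUL  no-port MUL/MUL
c5: i7 mulh.MUL  RAW r1
c6: i8 xor.ALU  RAW r3
c7: i9,i10 bne.BR and.ALU  2-wide
c8: i11 mulh.MUL  RAW+WAW r3
c9: i12 or.ALU  RAW+WAW r3
c10: i13 mul.MUL  tail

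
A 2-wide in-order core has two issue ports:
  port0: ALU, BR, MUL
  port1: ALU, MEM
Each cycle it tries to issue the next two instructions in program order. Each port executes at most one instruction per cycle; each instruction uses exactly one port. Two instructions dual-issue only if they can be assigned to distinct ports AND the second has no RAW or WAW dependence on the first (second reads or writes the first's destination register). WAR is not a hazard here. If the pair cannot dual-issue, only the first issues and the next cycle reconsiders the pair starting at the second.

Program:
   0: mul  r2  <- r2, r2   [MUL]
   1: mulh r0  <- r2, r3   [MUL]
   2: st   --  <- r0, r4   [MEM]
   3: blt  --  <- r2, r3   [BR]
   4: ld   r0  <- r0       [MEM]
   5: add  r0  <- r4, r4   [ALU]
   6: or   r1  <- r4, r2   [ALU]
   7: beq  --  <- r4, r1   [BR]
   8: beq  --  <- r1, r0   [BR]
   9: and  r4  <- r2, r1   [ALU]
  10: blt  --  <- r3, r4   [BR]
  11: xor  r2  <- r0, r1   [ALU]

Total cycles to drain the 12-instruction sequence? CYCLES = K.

CYCLES = 8

t=0 i0:mul ; no-port MUL/MUL
t=1 i1:mulh ; RAW r0
t=2 i2,i3:st blt ; pair
t=3 i4:ld ; WAW r0
t=4 i5,i6:add or ; pair
t=5 i7:beq ; no-port BR/BR
t=6 i8,i9:beq and ; pair
t=7 i10,i11:blt xor ; pair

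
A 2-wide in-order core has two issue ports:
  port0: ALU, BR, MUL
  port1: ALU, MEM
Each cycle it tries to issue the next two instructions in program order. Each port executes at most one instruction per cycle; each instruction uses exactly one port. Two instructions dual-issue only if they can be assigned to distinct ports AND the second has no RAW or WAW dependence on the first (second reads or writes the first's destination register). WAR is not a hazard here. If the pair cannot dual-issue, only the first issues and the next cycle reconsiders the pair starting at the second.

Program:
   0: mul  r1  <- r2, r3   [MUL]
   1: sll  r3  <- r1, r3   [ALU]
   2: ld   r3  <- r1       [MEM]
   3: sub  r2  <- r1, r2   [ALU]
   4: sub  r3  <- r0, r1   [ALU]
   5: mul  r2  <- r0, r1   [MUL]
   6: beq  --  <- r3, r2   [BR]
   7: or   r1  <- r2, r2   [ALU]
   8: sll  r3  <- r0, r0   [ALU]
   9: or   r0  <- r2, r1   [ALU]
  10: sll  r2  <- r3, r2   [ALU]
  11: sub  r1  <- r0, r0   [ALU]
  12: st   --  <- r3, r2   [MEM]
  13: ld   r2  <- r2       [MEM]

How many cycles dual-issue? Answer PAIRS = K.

PAIRS = 5

t=0 i0:mul.MUL ; RAW r1
t=1 i1:sll.ALU ; WAW r3
t=2 i2+i3:ld.MEM;sub.ALU ; 2-wide
t=3 i4+i5:sub.ALU;mul.MUL ; 2-wide
t=4 i6+i7:beq.BR;or.ALU ; 2-wide
t=5 i8+i9:sll.ALU;or.ALU ; 2-wide
t=6 i10+i11:sll.ALU;sub.ALU ; 2-wide
t=7 i12:st.MEM ; no-port MEM/MEM
t=8 i13:ld.MEM ; tail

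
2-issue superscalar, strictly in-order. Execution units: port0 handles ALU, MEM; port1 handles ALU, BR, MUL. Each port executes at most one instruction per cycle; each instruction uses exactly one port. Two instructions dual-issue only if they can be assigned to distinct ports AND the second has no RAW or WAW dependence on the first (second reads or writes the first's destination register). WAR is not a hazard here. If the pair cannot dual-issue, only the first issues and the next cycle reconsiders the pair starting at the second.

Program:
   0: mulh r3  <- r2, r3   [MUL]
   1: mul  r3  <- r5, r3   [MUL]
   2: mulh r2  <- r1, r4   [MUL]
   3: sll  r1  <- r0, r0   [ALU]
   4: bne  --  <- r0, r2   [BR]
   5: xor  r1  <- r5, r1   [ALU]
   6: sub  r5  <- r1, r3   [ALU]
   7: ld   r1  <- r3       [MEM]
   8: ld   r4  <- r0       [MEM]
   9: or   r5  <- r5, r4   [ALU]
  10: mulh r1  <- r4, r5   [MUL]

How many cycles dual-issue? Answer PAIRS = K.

0. mulh.MUL @i0  | no-port MUL/MUL
1. mul.MUL @i1  | no-port MUL/MUL
2. mulh.MUL;sll.ALU @i2+i3  | pair
3. bne.BR;xor.ALU @i4+i5  | pair
4. sub.ALU;ld.MEM @i6+i7  | pair
5. ld.MEM @i8  | RAW r4
6. or.ALU @i9  | RAW r5
7. mulh.MUL @i10  | tail

PAIRS = 3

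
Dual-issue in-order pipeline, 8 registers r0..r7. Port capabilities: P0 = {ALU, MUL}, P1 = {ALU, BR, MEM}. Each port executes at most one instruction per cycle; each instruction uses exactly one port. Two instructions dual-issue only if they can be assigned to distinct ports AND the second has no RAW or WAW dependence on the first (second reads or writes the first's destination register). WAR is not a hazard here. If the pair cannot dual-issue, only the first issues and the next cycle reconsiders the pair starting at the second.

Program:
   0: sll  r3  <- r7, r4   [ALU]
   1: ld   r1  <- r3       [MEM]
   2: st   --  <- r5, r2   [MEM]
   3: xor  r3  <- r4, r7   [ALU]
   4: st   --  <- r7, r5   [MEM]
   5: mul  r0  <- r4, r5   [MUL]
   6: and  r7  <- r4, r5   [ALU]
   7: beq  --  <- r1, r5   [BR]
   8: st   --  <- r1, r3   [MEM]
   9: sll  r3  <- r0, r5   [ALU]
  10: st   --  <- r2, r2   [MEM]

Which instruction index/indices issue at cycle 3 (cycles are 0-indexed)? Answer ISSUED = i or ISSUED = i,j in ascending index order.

c0: i0 sll  RAW r3
c1: i1 ld  no-port MEM/MEM
c2: i2&i3 st/xor  pair
c3: i4&i5 st/mul  pair
c4: i6&i7 and/beq  pair
c5: i8&i9 st/sll  pair
c6: i10 st  tail

ISSUED = 4,5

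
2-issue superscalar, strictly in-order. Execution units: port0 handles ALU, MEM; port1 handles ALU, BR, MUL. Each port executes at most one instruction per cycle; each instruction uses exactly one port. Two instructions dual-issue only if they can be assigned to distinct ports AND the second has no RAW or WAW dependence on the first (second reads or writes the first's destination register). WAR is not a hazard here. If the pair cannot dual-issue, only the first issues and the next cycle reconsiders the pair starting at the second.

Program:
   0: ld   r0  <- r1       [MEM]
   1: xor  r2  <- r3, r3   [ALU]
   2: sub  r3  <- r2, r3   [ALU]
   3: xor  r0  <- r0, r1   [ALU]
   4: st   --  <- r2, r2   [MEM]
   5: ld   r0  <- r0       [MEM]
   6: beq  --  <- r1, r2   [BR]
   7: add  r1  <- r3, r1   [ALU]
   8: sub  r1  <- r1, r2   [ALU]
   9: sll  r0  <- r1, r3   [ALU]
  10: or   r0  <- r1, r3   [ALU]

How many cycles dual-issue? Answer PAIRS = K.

c0: i0&i1 ld xor  2-wide
c1: i2&i3 sub xor  2-wide
c2: i4 st  no-port MEM/MEM
c3: i5&i6 ld beq  2-wide
c4: i7 add  RAW+WAW r1
c5: i8 sub  RAW r1
c6: i9 sll  WAW r0
c7: i10 or  tail

PAIRS = 3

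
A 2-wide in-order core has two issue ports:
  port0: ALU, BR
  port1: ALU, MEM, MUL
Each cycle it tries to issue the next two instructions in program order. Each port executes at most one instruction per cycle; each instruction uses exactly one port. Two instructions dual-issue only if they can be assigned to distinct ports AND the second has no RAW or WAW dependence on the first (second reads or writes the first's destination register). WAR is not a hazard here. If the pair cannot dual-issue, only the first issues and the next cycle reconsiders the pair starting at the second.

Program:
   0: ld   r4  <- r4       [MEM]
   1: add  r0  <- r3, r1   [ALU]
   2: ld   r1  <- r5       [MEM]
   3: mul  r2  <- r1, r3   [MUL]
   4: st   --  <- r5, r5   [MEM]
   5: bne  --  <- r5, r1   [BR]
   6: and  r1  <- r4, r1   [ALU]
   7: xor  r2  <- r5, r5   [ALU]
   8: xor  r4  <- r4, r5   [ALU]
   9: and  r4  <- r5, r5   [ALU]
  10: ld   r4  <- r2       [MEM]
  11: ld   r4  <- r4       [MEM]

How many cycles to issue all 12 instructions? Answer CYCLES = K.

CYCLES = 9

#0 head=0: ld/add i0/i1 2-wide
#1 head=2: ld i2 no-port MEM/MUL
#2 head=3: mul i3 no-port MUL/MEM
#3 head=4: st/bne i4/i5 2-wide
#4 head=6: and/xor i6/i7 2-wide
#5 head=8: xor i8 WAW r4
#6 head=9: and i9 WAW r4
#7 head=10: ld i10 no-port MEM/MEM
#8 head=11: ld i11 tail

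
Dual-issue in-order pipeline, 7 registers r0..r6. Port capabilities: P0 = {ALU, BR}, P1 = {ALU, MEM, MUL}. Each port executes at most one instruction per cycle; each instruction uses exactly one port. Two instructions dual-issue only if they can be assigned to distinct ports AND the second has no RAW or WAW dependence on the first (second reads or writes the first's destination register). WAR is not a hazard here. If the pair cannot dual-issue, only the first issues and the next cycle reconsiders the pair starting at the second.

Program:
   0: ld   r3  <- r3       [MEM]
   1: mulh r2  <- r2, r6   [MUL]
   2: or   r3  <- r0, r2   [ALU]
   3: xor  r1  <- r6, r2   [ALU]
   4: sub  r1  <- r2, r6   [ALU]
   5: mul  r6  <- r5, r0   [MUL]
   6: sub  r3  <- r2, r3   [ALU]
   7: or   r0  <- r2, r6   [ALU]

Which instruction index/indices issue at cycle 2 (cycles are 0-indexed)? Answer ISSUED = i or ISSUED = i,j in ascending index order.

ISSUED = 2,3

t=0 i0:ld.MEM ; no-port MEM/MUL
t=1 i1:mulh.MUL ; RAW r2
t=2 i2,i3:or.ALU/xor.ALU ; pair
t=3 i4,i5:sub.ALU/mul.MUL ; pair
t=4 i6,i7:sub.ALU/or.ALU ; pair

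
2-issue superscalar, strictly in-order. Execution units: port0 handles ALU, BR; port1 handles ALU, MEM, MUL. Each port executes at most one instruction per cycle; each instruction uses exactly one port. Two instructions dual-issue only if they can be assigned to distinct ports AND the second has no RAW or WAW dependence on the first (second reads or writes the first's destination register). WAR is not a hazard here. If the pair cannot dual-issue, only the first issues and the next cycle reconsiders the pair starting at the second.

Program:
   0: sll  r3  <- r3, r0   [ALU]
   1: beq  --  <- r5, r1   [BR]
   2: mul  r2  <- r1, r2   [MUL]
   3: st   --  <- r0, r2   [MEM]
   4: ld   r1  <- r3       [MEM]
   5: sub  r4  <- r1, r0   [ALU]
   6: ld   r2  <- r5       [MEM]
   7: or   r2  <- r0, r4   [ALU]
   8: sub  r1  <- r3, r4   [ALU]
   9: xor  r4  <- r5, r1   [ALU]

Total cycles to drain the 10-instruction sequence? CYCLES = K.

CYCLES = 7

#0 head=0: sll.ALU/beq.BR i0,i1 dual
#1 head=2: mul.MUL i2 no-port MUL/MEM
#2 head=3: st.MEM i3 no-port MEM/MEM
#3 head=4: ld.MEM i4 RAW r1
#4 head=5: sub.ALU/ld.MEM i5,i6 dual
#5 head=7: or.ALU/sub.ALU i7,i8 dual
#6 head=9: xor.ALU i9 tail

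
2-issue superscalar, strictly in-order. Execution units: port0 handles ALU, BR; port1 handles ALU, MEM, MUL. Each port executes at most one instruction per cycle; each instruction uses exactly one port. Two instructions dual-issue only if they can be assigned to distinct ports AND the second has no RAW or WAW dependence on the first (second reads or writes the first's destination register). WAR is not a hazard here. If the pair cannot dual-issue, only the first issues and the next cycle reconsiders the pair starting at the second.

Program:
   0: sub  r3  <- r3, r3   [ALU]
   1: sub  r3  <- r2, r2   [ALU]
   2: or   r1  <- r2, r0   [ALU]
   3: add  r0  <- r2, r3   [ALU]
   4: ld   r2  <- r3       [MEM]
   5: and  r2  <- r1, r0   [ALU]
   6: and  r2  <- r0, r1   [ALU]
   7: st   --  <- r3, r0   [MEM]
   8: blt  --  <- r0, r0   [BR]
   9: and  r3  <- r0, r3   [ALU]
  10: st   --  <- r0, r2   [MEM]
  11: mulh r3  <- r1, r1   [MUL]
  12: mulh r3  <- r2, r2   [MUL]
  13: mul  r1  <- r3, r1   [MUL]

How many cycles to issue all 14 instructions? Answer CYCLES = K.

c0: i0 sub.ALU  WAW r3
c1: i1,i2 sub.ALU;or.ALU  dual
c2: i3,i4 add.ALU;ld.MEM  dual
c3: i5 and.ALU  WAW r2
c4: i6,i7 and.ALU;st.MEM  dual
c5: i8,i9 blt.BR;and.ALU  dual
c6: i10 st.MEM  no-port MEM/MUL
c7: i11 mulh.MUL  no-port MUL/MUL
c8: i12 mulh.MUL  no-port MUL/MUL
c9: i13 mul.MUL  tail

CYCLES = 10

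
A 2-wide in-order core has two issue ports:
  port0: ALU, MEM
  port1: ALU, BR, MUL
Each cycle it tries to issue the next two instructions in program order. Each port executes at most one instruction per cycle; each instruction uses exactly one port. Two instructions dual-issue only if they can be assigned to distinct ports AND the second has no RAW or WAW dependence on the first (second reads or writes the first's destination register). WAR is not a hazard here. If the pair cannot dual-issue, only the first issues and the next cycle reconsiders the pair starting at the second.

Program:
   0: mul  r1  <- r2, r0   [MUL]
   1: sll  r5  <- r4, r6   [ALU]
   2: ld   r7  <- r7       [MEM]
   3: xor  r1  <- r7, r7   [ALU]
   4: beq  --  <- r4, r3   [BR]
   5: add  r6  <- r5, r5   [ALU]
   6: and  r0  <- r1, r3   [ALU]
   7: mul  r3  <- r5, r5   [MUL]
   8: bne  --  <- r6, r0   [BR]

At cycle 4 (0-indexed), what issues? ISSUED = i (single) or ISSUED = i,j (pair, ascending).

  cy0 -> i0/i1 (mul.MUL/sll.ALU) dual
  cy1 -> i2 (ld.MEM) RAW r7
  cy2 -> i3/i4 (xor.ALU/beq.BR) dual
  cy3 -> i5/i6 (add.ALU/and.ALU) dual
  cy4 -> i7 (mul.MUL) no-port MUL/BR
  cy5 -> i8 (bne.BR) tail

ISSUED = 7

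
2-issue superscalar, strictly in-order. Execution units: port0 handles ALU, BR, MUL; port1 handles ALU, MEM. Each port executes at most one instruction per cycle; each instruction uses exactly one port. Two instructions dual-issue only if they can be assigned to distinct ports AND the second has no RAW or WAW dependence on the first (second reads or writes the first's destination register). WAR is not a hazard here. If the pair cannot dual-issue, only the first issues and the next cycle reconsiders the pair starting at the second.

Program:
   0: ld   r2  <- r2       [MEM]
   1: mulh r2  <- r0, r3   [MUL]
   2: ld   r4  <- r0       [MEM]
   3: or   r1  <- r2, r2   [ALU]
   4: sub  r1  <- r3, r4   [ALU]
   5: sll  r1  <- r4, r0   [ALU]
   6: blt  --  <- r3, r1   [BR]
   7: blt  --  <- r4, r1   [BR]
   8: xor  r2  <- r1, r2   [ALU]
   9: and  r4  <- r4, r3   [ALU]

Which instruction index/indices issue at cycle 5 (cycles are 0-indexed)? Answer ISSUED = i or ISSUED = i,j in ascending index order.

#0 head=0: ld.MEM i0 WAW r2
#1 head=1: mulh.MUL;ld.MEM i1+i2 2-wide
#2 head=3: or.ALU i3 WAW r1
#3 head=4: sub.ALU i4 WAW r1
#4 head=5: sll.ALU i5 RAW r1
#5 head=6: blt.BR i6 no-port BR/BR
#6 head=7: blt.BR;xor.ALU i7+i8 2-wide
#7 head=9: and.ALU i9 tail

ISSUED = 6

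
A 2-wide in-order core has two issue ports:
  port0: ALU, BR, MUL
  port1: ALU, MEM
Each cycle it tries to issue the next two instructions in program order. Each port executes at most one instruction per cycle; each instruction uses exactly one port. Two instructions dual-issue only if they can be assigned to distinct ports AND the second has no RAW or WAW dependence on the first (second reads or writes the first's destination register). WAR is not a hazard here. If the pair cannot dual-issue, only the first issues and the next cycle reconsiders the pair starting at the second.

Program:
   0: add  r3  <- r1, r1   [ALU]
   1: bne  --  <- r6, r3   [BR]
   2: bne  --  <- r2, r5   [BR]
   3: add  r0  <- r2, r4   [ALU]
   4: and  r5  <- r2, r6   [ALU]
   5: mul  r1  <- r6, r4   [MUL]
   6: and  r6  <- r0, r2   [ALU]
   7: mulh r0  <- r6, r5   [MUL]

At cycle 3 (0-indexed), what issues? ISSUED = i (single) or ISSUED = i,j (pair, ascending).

ISSUED = 4,5

[0] i0  add.ALU  -- RAW r3
[1] i1  bne.BR  -- no-port BR/BR
[2] i2+i3  bne.BR/add.ALU  -- pair
[3] i4+i5  and.ALU/mul.MUL  -- pair
[4] i6  and.ALU  -- RAW r6
[5] i7  mulh.MUL  -- tail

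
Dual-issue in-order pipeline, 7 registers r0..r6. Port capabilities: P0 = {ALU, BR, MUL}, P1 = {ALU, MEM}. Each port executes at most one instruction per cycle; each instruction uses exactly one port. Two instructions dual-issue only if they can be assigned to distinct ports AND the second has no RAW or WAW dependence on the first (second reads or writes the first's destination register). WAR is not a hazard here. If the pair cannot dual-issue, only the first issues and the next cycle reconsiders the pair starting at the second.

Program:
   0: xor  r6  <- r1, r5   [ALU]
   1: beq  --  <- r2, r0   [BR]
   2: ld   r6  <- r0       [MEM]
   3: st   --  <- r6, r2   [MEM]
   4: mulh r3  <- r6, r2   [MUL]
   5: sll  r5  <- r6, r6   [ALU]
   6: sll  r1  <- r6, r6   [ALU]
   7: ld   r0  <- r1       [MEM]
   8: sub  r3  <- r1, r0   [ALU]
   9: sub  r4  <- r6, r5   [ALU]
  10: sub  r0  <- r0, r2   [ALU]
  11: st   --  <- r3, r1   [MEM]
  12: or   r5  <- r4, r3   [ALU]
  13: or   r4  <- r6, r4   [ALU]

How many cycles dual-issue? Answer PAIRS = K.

[0] i0/i1  xor.ALU beq.BR  -- dual
[1] i2  ld.MEM  -- no-port MEM/MEM
[2] i3/i4  st.MEM mulh.MUL  -- dual
[3] i5/i6  sll.ALU sll.ALU  -- dual
[4] i7  ld.MEM  -- RAW r0
[5] i8/i9  sub.ALU sub.ALU  -- dual
[6] i10/i11  sub.ALU st.MEM  -- dual
[7] i12/i13  or.ALU or.ALU  -- dual

PAIRS = 6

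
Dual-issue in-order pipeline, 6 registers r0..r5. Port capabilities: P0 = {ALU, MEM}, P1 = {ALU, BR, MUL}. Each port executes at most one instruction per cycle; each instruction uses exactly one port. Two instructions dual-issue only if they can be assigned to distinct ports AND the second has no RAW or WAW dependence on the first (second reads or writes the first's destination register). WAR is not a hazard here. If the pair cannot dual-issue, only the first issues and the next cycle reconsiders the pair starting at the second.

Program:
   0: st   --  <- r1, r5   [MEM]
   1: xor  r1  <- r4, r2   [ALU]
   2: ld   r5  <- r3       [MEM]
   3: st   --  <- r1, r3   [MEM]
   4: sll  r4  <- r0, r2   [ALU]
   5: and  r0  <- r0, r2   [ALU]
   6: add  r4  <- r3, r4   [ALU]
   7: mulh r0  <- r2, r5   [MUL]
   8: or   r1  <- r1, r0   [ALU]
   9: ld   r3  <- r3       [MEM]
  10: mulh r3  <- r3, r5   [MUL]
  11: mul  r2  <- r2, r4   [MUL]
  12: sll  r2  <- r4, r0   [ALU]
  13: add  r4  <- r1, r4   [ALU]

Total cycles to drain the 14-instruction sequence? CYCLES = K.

t=0 i0&i1:st.MEM+xor.ALU ; dual
t=1 i2:ld.MEM ; no-port MEM/MEM
t=2 i3&i4:st.MEM+sll.ALU ; dual
t=3 i5&i6:and.ALU+add.ALU ; dual
t=4 i7:mulh.MUL ; RAW r0
t=5 i8&i9:or.ALU+ld.MEM ; dual
t=6 i10:mulh.MUL ; no-port MUL/MUL
t=7 i11:mul.MUL ; WAW r2
t=8 i12&i13:sll.ALU+add.ALU ; dual

CYCLES = 9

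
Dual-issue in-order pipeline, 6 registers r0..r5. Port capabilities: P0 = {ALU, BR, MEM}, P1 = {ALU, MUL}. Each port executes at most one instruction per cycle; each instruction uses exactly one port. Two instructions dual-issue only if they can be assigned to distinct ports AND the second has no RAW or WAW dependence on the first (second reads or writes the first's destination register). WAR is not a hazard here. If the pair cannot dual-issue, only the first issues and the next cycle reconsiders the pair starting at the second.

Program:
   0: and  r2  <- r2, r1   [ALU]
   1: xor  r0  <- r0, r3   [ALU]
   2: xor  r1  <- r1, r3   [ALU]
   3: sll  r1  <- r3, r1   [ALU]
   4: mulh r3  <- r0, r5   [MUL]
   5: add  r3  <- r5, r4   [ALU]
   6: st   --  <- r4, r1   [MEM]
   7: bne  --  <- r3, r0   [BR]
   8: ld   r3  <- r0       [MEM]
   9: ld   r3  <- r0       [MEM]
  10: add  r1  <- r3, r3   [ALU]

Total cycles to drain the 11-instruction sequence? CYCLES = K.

CYCLES = 8

#0 head=0: and.ALU/xor.ALU i0,i1 pair
#1 head=2: xor.ALU i2 RAW+WAW r1
#2 head=3: sll.ALU/mulh.MUL i3,i4 pair
#3 head=5: add.ALU/st.MEM i5,i6 pair
#4 head=7: bne.BR i7 no-port BR/MEM
#5 head=8: ld.MEM i8 no-port MEM/MEM
#6 head=9: ld.MEM i9 RAW r3
#7 head=10: add.ALU i10 tail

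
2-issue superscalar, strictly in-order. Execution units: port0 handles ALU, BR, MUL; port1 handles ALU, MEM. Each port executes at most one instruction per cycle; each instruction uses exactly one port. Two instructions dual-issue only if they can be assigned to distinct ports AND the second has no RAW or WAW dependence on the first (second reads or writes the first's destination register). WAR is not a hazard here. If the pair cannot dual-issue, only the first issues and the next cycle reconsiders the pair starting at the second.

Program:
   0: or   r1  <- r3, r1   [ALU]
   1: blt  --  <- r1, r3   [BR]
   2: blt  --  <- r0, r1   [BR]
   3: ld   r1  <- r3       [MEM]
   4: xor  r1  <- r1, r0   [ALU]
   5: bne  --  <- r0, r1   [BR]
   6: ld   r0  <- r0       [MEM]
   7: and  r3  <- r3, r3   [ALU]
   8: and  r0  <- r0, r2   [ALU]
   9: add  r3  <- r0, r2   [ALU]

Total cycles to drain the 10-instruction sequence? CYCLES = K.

CYCLES = 7

t=0 i0:or.ALU ; RAW r1
t=1 i1:blt.BR ; no-port BR/BR
t=2 i2/i3:blt.BR/ld.MEM ; 2-wide
t=3 i4:xor.ALU ; RAW r1
t=4 i5/i6:bne.BR/ld.MEM ; 2-wide
t=5 i7/i8:and.ALU/and.ALU ; 2-wide
t=6 i9:add.ALU ; tail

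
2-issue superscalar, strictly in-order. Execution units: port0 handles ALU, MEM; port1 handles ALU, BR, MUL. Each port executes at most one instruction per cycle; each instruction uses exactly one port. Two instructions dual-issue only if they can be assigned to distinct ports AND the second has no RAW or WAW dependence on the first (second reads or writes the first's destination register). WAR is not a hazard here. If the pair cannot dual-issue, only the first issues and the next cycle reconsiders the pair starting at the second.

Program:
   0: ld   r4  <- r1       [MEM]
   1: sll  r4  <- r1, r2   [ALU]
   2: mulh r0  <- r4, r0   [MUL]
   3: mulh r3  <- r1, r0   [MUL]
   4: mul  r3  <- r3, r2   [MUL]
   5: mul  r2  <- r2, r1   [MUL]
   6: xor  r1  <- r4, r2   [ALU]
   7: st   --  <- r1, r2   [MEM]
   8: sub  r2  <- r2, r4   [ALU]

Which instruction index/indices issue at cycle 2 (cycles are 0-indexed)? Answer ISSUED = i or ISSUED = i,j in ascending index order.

t=0 i0:ld.MEM ; WAW r4
t=1 i1:sll.ALU ; RAW r4
t=2 i2:mulh.MUL ; no-port MUL/MUL
t=3 i3:mulh.MUL ; no-port MUL/MUL
t=4 i4:mul.MUL ; no-port MUL/MUL
t=5 i5:mul.MUL ; RAW r2
t=6 i6:xor.ALU ; RAW r1
t=7 i7&i8:st.MEM sub.ALU ; dual

ISSUED = 2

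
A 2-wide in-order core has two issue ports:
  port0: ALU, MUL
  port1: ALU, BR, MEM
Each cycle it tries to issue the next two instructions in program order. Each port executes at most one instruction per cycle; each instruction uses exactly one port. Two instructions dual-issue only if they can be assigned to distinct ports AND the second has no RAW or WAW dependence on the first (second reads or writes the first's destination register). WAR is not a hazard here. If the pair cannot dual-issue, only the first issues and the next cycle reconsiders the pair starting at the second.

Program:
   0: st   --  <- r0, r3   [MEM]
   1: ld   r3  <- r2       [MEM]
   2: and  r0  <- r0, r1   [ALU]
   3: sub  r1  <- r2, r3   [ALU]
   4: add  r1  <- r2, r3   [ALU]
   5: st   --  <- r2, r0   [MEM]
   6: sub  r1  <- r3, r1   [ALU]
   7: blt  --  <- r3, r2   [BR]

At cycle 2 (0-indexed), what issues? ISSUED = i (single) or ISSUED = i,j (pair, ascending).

0. st @i0  | no-port MEM/MEM
1. ld+and @i1/i2  | dual
2. sub @i3  | WAW r1
3. add+st @i4/i5  | dual
4. sub+blt @i6/i7  | dual

ISSUED = 3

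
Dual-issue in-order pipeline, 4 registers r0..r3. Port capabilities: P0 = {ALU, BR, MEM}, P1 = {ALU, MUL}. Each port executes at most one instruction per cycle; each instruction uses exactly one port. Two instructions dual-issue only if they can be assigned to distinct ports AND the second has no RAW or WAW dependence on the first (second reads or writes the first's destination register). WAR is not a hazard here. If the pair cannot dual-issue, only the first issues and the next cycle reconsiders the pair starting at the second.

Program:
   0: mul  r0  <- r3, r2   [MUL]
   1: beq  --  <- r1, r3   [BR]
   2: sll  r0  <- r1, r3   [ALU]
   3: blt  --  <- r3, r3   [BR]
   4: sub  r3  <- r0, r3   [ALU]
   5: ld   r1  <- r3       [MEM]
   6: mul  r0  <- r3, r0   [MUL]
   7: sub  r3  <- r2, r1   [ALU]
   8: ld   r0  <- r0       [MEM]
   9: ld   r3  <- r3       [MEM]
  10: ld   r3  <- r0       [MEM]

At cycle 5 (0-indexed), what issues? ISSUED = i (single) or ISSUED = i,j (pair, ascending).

ISSUED = 9

c0: i0,i1 mul.MUL;beq.BR  pair
c1: i2,i3 sll.ALU;blt.BR  pair
c2: i4 sub.ALU  RAW r3
c3: i5,i6 ld.MEM;mul.MUL  pair
c4: i7,i8 sub.ALU;ld.MEM  pair
c5: i9 ld.MEM  no-port MEM/MEM
c6: i10 ld.MEM  tail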